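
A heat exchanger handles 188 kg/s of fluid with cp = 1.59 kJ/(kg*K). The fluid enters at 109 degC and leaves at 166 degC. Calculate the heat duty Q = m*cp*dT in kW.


Q = m_dot * cp * delta_T
delta_T = 166 - 109 = 57 K
Q = 188 * 1.59 * 57
= 298.92 * 57
= 17038.44 kW

17038.44 kW


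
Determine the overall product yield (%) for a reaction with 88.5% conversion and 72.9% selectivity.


Overall yield = conversion (%) * selectivity (%) / 100
Conversion = 88.5%, Selectivity = 72.9%
Y = 88.5 * 72.9 / 100
= 64.5165 %

64.5165 %


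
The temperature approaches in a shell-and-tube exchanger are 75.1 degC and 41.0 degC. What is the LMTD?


LMTD = (dT1 - dT2) / ln(dT1/dT2)
= (75.1 - 41.0) / ln(75.1 / 41.0) = 34.1 / 0.605248 = 56.34

56.34 degC


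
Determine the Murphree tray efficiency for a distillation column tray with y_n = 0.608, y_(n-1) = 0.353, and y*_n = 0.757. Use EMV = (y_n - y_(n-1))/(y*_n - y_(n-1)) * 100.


Murphree vapor efficiency: EMV = (y_n - y_(n-1)) / (y*_n - y_(n-1)) * 100
EMV = (0.608 - 0.353) / (0.757 - 0.353) * 100 = 0.255 / 0.404 * 100 = 63.12

63.12 %


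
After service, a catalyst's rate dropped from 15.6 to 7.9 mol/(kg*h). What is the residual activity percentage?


Activity (%) = (rate_used / rate_fresh) * 100
rate_used = 7.9, rate_fresh = 15.6
= (7.9 / 15.6) * 100
= 0.5064 * 100 = 50.64

50.64 %


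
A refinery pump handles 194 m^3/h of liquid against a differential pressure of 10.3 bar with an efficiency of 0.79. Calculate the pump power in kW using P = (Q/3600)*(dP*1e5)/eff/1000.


Q = 194 / 3600 = 0.0538889 m^3/s
P = 0.0538889 * (10.3 * 1e5) / 0.79 / 1000 = 70.26

70.26 kW


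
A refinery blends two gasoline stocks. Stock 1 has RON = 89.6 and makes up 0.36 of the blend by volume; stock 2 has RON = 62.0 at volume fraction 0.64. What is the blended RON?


Linear blending: RON_blend = sum(vi * RONi)
Contribution 1: 0.36 * 89.6 = 32.256
Contribution 2: 0.64 * 62.0 = 39.68
RON_blend = 32.256 + 39.68 = 71.936

71.936


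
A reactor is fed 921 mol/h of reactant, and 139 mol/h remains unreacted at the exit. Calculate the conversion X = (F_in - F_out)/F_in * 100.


X = (F_in - F_out) / F_in * 100
Moles reacted = 921 - 139 = 782
X = 782 / 921 * 100
= 0.8491 * 100
= 84.91 %

84.91 %


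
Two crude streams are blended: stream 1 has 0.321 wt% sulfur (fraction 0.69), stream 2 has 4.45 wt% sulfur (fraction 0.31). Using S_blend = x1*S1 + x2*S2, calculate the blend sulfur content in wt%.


Linear sulfur blending: S_blend = x1*S1 + x2*S2
Contribution 1: 0.69 * 0.321 = 0.22149 wt%
Contribution 2: 0.31 * 4.45 = 1.3795 wt%
S_blend = 0.22149 + 1.3795 = 1.60099

1.60099 wt%


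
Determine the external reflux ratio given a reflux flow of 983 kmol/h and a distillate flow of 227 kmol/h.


Reflux ratio definition: R = L / D (liquid returned / distillate withdrawn)
L = 983 kmol/h, D = 227 kmol/h
R = 983 / 227 = 4.330

4.330


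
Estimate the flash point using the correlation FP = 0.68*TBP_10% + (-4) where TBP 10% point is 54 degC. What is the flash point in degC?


FP = 0.68 * 54 + (-4) = 32.72

32.72 degC


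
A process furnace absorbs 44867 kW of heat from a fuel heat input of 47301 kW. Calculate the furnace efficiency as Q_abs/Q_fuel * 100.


Furnace efficiency = Q_absorbed / Q_fuel * 100
= 44867 / 47301 * 100 = 94.85

94.85 %


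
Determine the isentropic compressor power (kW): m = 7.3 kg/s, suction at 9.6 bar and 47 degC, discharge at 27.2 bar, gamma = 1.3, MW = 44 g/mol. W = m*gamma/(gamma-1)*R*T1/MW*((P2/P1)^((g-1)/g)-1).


Isentropic work: W = m*(gamma/(gamma-1))*(R*T1/MW)*((P2/P1)^((gamma-1)/gamma) - 1)
T1 = 47 + 273.15 = 320.15 K
Pressure ratio = 27.2 / 9.6 = 2.83333
Exponent = (1.3 - 1)/1.3 = 0.230769
(P2/P1)^exp - 1 = 2.83333^0.230769 - 1 = 0.271675
W = 7.3 * 1.3 / 0.3 * 8.314 * 320.15 / 44 * 0.271675 = 519.9

519.9 kW


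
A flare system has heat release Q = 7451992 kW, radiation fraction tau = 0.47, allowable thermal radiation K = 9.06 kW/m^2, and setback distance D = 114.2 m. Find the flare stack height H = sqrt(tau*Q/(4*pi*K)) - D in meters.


tau*Q/(4*pi*K) = 0.47 * 7451992 / (4 * pi * 9.06) = 30763.2
sqrt(30763.2) = 175.394
H = 175.394 - 114.2 = 61.19

61.19 m


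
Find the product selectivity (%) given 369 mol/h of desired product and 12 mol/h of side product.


Selectivity = desired / (desired + undesired) * 100
Total products = 369 + 12 = 381 mol/h
S = 369 / 381 * 100
= 0.9685 * 100
= 96.85 %

96.85 %


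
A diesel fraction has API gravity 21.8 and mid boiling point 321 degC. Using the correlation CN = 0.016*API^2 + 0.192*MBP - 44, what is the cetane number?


CN = 0.016 * 21.8^2 + 0.192 * 321 - 44
CN = 7.60384 + 61.632 - 44 = 25.23584

25.23584


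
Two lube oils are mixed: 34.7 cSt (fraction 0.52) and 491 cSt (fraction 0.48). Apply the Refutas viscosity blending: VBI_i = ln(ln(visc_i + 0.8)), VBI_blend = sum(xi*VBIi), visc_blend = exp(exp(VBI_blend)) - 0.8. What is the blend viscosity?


Refutas method: VBN_i = 14.534*ln(ln(visc_i + 0.8)) + 10.975, blended linearly by mass fraction; since VBN is linear in VBI_i = ln(ln(visc_i + 0.8)) and the fractions sum to 1, blend VBI directly: visc = exp(exp(VBI_blend)) - 0.8
VBI_1 = ln(ln(34.7 + 0.8)) = 1.27243
VBI_2 = ln(ln(491 + 0.8)) = 1.82424
VBI_blend = 0.52 * 1.27243 + 0.48 * 1.82424 = 1.5373
visc_blend = exp(exp(1.5373)) - 0.8 = 104.0

104.0 cSt


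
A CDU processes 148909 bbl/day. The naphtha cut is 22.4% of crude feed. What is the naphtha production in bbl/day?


Crude throughput = 148909 bbl/day
Fraction yield = 22.4%
yield = throughput * fraction / 100
yield = 148909 * 22.4 / 100 = 33355.616

33355.616 bbl/day


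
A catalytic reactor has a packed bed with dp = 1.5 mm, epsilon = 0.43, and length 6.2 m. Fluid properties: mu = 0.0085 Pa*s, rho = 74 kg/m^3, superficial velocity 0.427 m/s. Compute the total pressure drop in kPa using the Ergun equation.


dp = 1.5 mm = 0.0015 m
Viscous term = 150*0.0085*0.427*(1-0.43)^2 / (0.0015^2*0.43^3) = 988780
Inertial term = 1.75*74*0.427^2*(1-0.43) / (0.0015*0.43^3) = 112851
dP/L = 988780 + 112851 = 1101630 Pa/m
dP = 1101630 * 6.2 / 1000 = 6830 kPa

6830 kPa


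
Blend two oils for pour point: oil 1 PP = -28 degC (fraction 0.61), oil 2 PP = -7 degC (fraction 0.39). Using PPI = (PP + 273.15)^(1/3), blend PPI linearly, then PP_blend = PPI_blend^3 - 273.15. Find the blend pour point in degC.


PPI_1 = (-28 + 273.15)^(1/3) = 6.258601
PPI_2 = (-7 + 273.15)^(1/3) = 6.432436
PPI_blend = 0.61 * 6.258601 + 0.39 * 6.432436 = 6.326397
PP_blend = 6.326397^3 - 273.15 = 253.2033 - 273.15 = -19.95

-19.95 degC


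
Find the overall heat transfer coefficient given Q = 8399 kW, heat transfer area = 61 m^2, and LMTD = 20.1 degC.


From Q = U*A*LMTD, U = Q / (A * LMTD)
U = 8399 / (61 * 20.1) = 8399 / 1226.1 = 6.850

6.850 kW/(m^2*K)


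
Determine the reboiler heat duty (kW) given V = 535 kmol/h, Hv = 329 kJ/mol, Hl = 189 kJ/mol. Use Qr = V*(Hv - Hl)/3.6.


Qr = 535 * (329 - 189) / 3.6 = 535 * 140 / 3.6 = 20810

20810 kW


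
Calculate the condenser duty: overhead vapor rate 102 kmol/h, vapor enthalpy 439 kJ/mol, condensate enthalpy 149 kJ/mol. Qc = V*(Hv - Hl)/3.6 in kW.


Qc = 102 * (439 - 149) / 3.6 = 102 * 290 / 3.6 = 8217

8217 kW


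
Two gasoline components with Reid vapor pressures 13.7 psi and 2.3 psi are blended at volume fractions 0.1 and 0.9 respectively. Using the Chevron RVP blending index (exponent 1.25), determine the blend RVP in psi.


Chevron index: RVP_blend = (sum xi*RVPi^1.25)^(1/1.25)
RVP^1.25 terms: 0.1 * 13.7^1.25 + 0.9 * 2.3^1.25 = 5.18492
RVP_blend = 5.18492^(1/1.25) = 3.731

3.731 psi


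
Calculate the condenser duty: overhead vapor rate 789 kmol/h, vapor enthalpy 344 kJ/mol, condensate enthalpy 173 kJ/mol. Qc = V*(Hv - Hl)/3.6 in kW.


Qc = 789 * (344 - 173) / 3.6 = 789 * 171 / 3.6 = 37480

37480 kW


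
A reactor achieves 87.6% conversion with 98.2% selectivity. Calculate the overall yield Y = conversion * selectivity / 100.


Overall yield = conversion (%) * selectivity (%) / 100
Conversion = 87.6%, Selectivity = 98.2%
Y = 87.6 * 98.2 / 100
= 86.0232 %

86.0232 %


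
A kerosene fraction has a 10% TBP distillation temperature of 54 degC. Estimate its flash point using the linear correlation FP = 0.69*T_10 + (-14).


FP = 0.69 * 54 + (-14) = 23.26

23.26 degC


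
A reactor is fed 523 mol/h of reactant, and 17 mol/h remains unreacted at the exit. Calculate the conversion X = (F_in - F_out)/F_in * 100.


X = (F_in - F_out) / F_in * 100
Moles reacted = 523 - 17 = 506
X = 506 / 523 * 100
= 0.9675 * 100
= 96.75 %

96.75 %


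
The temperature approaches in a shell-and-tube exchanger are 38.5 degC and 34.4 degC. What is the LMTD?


LMTD = (dT1 - dT2) / ln(dT1/dT2)
= (38.5 - 34.4) / ln(38.5 / 34.4) = 4.1 / 0.112602 = 36.41

36.41 degC


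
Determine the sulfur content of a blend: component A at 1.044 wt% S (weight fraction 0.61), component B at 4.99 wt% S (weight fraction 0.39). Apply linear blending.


Linear sulfur blending: S_blend = x1*S1 + x2*S2
Contribution 1: 0.61 * 1.044 = 0.63684 wt%
Contribution 2: 0.39 * 4.99 = 1.9461 wt%
S_blend = 0.63684 + 1.9461 = 2.58294

2.58294 wt%


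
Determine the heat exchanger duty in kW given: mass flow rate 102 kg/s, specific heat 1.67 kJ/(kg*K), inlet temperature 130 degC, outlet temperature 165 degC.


Q = m_dot * cp * delta_T
delta_T = 165 - 130 = 35 K
Q = 102 * 1.67 * 35
= 170.34 * 35
= 5961.9 kW

5961.9 kW


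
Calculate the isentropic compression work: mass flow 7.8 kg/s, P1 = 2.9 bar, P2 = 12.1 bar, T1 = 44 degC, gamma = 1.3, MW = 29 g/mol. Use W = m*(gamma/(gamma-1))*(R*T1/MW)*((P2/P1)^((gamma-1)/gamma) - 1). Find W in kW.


Isentropic work: W = m*(gamma/(gamma-1))*(R*T1/MW)*((P2/P1)^((gamma-1)/gamma) - 1)
T1 = 44 + 273.15 = 317.15 K
Pressure ratio = 12.1 / 2.9 = 4.17241
Exponent = (1.3 - 1)/1.3 = 0.230769
(P2/P1)^exp - 1 = 4.17241^0.230769 - 1 = 0.390484
W = 7.8 * 1.3 / 0.3 * 8.314 * 317.15 / 29 * 0.390484 = 1200

1200 kW


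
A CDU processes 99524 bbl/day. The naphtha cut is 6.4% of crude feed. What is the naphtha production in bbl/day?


Crude throughput = 99524 bbl/day
Fraction yield = 6.4%
yield = throughput * fraction / 100
yield = 99524 * 6.4 / 100 = 6369.536

6369.536 bbl/day


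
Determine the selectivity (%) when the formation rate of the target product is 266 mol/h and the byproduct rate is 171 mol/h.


Selectivity = desired / (desired + undesired) * 100
Total products = 266 + 171 = 437 mol/h
S = 266 / 437 * 100
= 0.6087 * 100
= 60.87 %

60.87 %


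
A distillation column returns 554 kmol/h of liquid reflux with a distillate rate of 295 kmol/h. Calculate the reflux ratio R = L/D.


Reflux ratio definition: R = L / D (liquid returned / distillate withdrawn)
L = 554 kmol/h, D = 295 kmol/h
R = 554 / 295 = 1.878

1.878


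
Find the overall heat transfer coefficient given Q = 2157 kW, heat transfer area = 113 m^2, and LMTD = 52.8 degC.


From Q = U*A*LMTD, U = Q / (A * LMTD)
U = 2157 / (113 * 52.8) = 2157 / 5966.4 = 0.3615

0.3615 kW/(m^2*K)


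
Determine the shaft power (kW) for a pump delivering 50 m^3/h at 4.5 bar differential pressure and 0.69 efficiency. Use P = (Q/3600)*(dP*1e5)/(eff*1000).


Q = 50 / 3600 = 0.0138889 m^3/s
P = 0.0138889 * (4.5 * 1e5) / 0.69 / 1000 = 9.058

9.058 kW


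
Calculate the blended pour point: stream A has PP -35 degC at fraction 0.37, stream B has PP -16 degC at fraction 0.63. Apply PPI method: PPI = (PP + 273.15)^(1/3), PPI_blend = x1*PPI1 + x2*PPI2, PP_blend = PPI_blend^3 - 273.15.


PPI_1 = (-35 + 273.15)^(1/3) = 6.198456
PPI_2 = (-16 + 273.15)^(1/3) = 6.359098
PPI_blend = 0.37 * 6.198456 + 0.63 * 6.359098 = 6.29966
PP_blend = 6.29966^3 - 273.15 = 250.0065 - 273.15 = -23.14

-23.14 degC


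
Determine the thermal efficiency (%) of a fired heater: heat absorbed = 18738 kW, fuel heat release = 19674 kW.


Furnace efficiency = Q_absorbed / Q_fuel * 100
= 18738 / 19674 * 100 = 95.24

95.24 %


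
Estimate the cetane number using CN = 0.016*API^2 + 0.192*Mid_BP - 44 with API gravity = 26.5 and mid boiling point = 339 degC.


CN = 0.016 * 26.5^2 + 0.192 * 339 - 44
CN = 11.236 + 65.088 - 44 = 32.324

32.324


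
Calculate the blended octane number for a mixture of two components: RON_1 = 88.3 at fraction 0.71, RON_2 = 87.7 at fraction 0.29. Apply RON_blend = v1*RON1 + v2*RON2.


Linear blending: RON_blend = sum(vi * RONi)
Contribution 1: 0.71 * 88.3 = 62.693
Contribution 2: 0.29 * 87.7 = 25.433
RON_blend = 62.693 + 25.433 = 88.126

88.126


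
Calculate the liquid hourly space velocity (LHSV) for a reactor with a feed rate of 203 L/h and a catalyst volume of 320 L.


LHSV = volumetric feed rate / catalyst volume
= 203 L/h / 320 L
= 0.6344 h^-1

0.6344 h^-1


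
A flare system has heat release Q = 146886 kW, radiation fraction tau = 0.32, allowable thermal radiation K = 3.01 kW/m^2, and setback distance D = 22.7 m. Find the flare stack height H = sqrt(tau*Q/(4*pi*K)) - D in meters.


tau*Q/(4*pi*K) = 0.32 * 146886 / (4 * pi * 3.01) = 1242.66
sqrt(1242.66) = 35.2514
H = 35.2514 - 22.7 = 12.55

12.55 m


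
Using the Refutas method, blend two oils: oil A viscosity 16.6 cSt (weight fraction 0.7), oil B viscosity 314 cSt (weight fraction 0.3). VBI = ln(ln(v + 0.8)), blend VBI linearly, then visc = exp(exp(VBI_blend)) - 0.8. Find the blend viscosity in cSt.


Refutas method: VBN_i = 14.534*ln(ln(visc_i + 0.8)) + 10.975, blended linearly by mass fraction; since VBN is linear in VBI_i = ln(ln(visc_i + 0.8)) and the fractions sum to 1, blend VBI directly: visc = exp(exp(VBI_blend)) - 0.8
VBI_1 = ln(ln(16.6 + 0.8)) = 1.04959
VBI_2 = ln(ln(314 + 0.8)) = 1.74954
VBI_blend = 0.7 * 1.04959 + 0.3 * 1.74954 = 1.25957
visc_blend = exp(exp(1.25957)) - 0.8 = 33.12

33.12 cSt


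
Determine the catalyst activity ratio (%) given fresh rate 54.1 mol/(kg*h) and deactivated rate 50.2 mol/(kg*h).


Activity (%) = (rate_used / rate_fresh) * 100
rate_used = 50.2, rate_fresh = 54.1
= (50.2 / 54.1) * 100
= 0.9279 * 100 = 92.79

92.79 %


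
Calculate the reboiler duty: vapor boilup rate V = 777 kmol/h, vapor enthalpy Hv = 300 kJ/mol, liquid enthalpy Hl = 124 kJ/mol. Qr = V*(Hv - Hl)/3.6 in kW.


Qr = 777 * (300 - 124) / 3.6 = 777 * 176 / 3.6 = 37990

37990 kW


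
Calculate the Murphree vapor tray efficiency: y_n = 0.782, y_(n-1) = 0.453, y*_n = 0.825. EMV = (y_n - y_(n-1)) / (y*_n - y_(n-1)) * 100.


Murphree vapor efficiency: EMV = (y_n - y_(n-1)) / (y*_n - y_(n-1)) * 100
EMV = (0.782 - 0.453) / (0.825 - 0.453) * 100 = 0.329 / 0.372 * 100 = 88.44

88.44 %


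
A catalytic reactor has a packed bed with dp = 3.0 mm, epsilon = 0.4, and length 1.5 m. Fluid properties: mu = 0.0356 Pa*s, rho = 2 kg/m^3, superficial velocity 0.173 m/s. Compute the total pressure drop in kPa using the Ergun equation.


dp = 3.0 mm = 0.003 m
Viscous term = 150*0.0356*0.173*(1-0.4)^2 / (0.003^2*0.4^3) = 577387
Inertial term = 1.75*2*0.173^2*(1-0.4) / (0.003*0.4^3) = 327.348
dP/L = 577387 + 327.348 = 577714 Pa/m
dP = 577714 * 1.5 / 1000 = 866.6 kPa

866.6 kPa


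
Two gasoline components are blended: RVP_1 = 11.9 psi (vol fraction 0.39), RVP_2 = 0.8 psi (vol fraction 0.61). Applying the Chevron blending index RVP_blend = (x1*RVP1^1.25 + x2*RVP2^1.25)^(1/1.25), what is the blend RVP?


Chevron index: RVP_blend = (sum xi*RVPi^1.25)^(1/1.25)
RVP^1.25 terms: 0.39 * 11.9^1.25 + 0.61 * 0.8^1.25 = 9.08134
RVP_blend = 9.08134^(1/1.25) = 5.841

5.841 psi


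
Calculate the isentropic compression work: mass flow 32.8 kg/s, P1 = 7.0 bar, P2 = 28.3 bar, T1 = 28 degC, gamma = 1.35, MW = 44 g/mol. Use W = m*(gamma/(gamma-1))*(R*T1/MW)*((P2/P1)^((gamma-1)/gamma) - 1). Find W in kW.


Isentropic work: W = m*(gamma/(gamma-1))*(R*T1/MW)*((P2/P1)^((gamma-1)/gamma) - 1)
T1 = 28 + 273.15 = 301.15 K
Pressure ratio = 28.3 / 7.0 = 4.04286
Exponent = (1.35 - 1)/1.35 = 0.259259
(P2/P1)^exp - 1 = 4.04286^0.259259 - 1 = 0.436447
W = 32.8 * 1.35 / 0.35 * 8.314 * 301.15 / 44 * 0.436447 = 3142

3142 kW


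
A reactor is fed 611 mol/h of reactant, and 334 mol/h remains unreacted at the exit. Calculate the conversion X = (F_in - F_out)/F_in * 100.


X = (F_in - F_out) / F_in * 100
Moles reacted = 611 - 334 = 277
X = 277 / 611 * 100
= 0.4534 * 100
= 45.34 %

45.34 %


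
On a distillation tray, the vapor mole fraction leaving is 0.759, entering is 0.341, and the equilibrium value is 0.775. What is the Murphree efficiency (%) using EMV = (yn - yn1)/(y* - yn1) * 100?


Murphree vapor efficiency: EMV = (y_n - y_(n-1)) / (y*_n - y_(n-1)) * 100
EMV = (0.759 - 0.341) / (0.775 - 0.341) * 100 = 0.418 / 0.434 * 100 = 96.31

96.31 %


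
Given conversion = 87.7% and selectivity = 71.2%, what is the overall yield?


Overall yield = conversion (%) * selectivity (%) / 100
Conversion = 87.7%, Selectivity = 71.2%
Y = 87.7 * 71.2 / 100
= 62.4424 %

62.4424 %


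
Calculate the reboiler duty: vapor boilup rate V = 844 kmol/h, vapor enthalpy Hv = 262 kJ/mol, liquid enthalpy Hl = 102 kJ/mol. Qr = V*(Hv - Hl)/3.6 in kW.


Qr = 844 * (262 - 102) / 3.6 = 844 * 160 / 3.6 = 37510

37510 kW


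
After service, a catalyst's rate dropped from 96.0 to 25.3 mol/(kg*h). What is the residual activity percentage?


Activity (%) = (rate_used / rate_fresh) * 100
rate_used = 25.3, rate_fresh = 96.0
= (25.3 / 96.0) * 100
= 0.2635 * 100 = 26.35

26.35 %


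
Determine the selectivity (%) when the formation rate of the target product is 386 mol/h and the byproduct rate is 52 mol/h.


Selectivity = desired / (desired + undesired) * 100
Total products = 386 + 52 = 438 mol/h
S = 386 / 438 * 100
= 0.8813 * 100
= 88.13 %

88.13 %


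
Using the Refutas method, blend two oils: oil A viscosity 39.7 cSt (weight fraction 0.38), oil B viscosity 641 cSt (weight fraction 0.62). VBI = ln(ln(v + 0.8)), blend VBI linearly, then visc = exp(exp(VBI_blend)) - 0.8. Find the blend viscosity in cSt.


Refutas method: VBN_i = 14.534*ln(ln(visc_i + 0.8)) + 10.975, blended linearly by mass fraction; since VBN is linear in VBI_i = ln(ln(visc_i + 0.8)) and the fractions sum to 1, blend VBI directly: visc = exp(exp(VBI_blend)) - 0.8
VBI_1 = ln(ln(39.7 + 0.8)) = 1.30868
VBI_2 = ln(ln(641 + 0.8)) = 1.86629
VBI_blend = 0.38 * 1.30868 + 0.62 * 1.86629 = 1.6544
visc_blend = exp(exp(1.6544)) - 0.8 = 186.0

186.0 cSt


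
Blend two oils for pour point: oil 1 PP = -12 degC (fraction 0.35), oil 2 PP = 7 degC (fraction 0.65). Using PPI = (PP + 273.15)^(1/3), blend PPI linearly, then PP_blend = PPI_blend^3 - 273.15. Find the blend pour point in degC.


PPI_1 = (-12 + 273.15)^(1/3) = 6.391901
PPI_2 = (7 + 273.15)^(1/3) = 6.543301
PPI_blend = 0.35 * 6.391901 + 0.65 * 6.543301 = 6.490311
PP_blend = 6.490311^3 - 273.15 = 273.3987 - 273.15 = 0.25

0.25 degC


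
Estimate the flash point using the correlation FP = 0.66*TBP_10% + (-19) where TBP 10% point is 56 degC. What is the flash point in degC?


FP = 0.66 * 56 + (-19) = 17.96

17.96 degC


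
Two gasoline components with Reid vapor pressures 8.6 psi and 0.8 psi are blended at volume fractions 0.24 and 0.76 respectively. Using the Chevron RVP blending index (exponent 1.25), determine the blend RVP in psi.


Chevron index: RVP_blend = (sum xi*RVPi^1.25)^(1/1.25)
RVP^1.25 terms: 0.24 * 8.6^1.25 + 0.76 * 0.8^1.25 = 4.10956
RVP_blend = 4.10956^(1/1.25) = 3.098

3.098 psi


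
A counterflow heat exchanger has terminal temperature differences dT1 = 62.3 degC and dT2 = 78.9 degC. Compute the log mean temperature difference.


LMTD = (dT1 - dT2) / ln(dT1/dT2)
= (62.3 - 78.9) / ln(62.3 / 78.9) = -16.6 / -0.23622 = 70.27

70.27 degC


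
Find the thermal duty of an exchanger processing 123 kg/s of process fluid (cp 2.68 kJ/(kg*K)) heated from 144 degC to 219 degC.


Q = m_dot * cp * delta_T
delta_T = 219 - 144 = 75 K
Q = 123 * 2.68 * 75
= 329.64 * 75
= 24723 kW

24723 kW


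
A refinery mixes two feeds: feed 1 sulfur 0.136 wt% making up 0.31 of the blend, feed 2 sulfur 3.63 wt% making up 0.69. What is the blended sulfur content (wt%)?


Linear sulfur blending: S_blend = x1*S1 + x2*S2
Contribution 1: 0.31 * 0.136 = 0.04216 wt%
Contribution 2: 0.69 * 3.63 = 2.5047 wt%
S_blend = 0.04216 + 2.5047 = 2.54686

2.54686 wt%


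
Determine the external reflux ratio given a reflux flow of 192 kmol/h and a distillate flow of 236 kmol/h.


Reflux ratio definition: R = L / D (liquid returned / distillate withdrawn)
L = 192 kmol/h, D = 236 kmol/h
R = 192 / 236 = 0.8136

0.8136


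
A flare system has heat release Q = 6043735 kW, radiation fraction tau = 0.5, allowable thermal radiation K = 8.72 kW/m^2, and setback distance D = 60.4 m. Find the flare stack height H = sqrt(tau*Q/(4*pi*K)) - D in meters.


tau*Q/(4*pi*K) = 0.5 * 6043735 / (4 * pi * 8.72) = 27577.1
sqrt(27577.1) = 166.064
H = 166.064 - 60.4 = 105.7

105.7 m


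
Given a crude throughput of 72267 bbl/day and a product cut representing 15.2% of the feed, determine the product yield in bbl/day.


Crude throughput = 72267 bbl/day
Fraction yield = 15.2%
yield = throughput * fraction / 100
yield = 72267 * 15.2 / 100 = 10984.584

10984.584 bbl/day


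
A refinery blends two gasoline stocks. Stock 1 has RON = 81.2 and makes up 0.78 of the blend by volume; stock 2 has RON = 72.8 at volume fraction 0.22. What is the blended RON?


Linear blending: RON_blend = sum(vi * RONi)
Contribution 1: 0.78 * 81.2 = 63.336
Contribution 2: 0.22 * 72.8 = 16.016
RON_blend = 63.336 + 16.016 = 79.352

79.352


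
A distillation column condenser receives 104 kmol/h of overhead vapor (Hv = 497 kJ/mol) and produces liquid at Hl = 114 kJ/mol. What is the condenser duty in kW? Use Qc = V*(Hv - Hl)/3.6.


Qc = 104 * (497 - 114) / 3.6 = 104 * 383 / 3.6 = 11060

11060 kW


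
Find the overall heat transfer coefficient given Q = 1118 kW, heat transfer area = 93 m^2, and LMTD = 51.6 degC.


From Q = U*A*LMTD, U = Q / (A * LMTD)
U = 1118 / (93 * 51.6) = 1118 / 4798.8 = 0.2330

0.2330 kW/(m^2*K)


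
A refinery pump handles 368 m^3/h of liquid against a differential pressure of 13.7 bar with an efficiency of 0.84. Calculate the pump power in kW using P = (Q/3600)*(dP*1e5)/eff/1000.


Q = 368 / 3600 = 0.102222 m^3/s
P = 0.102222 * (13.7 * 1e5) / 0.84 / 1000 = 166.7

166.7 kW


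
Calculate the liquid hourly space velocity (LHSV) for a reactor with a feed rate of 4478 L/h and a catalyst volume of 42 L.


LHSV = volumetric feed rate / catalyst volume
= 4478 L/h / 42 L
= 106.6 h^-1

106.6 h^-1


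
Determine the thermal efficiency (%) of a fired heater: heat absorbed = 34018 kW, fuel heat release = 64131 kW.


Furnace efficiency = Q_absorbed / Q_fuel * 100
= 34018 / 64131 * 100 = 53.04

53.04 %


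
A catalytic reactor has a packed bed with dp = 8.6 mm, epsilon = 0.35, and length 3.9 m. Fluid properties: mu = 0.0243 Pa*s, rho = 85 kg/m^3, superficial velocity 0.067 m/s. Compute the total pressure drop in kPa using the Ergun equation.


dp = 8.6 mm = 0.0086 m
Viscous term = 150*0.0243*0.067*(1-0.35)^2 / (0.0086^2*0.35^3) = 32538.5
Inertial term = 1.75*85*0.067^2*(1-0.35) / (0.0086*0.35^3) = 1177.11
dP/L = 32538.5 + 1177.11 = 33715.6 Pa/m
dP = 33715.6 * 3.9 / 1000 = 131.5 kPa

131.5 kPa


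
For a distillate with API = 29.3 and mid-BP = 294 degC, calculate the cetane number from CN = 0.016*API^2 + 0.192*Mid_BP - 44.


CN = 0.016 * 29.3^2 + 0.192 * 294 - 44
CN = 13.73584 + 56.448 - 44 = 26.18384

26.18384


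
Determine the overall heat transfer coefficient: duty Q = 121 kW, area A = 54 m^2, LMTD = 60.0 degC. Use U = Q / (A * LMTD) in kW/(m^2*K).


From Q = U*A*LMTD, U = Q / (A * LMTD)
U = 121 / (54 * 60.0) = 121 / 3240 = 0.03735

0.03735 kW/(m^2*K)


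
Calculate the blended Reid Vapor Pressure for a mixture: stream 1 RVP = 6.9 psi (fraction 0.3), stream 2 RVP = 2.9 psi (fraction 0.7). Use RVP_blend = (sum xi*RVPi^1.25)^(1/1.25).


Chevron index: RVP_blend = (sum xi*RVPi^1.25)^(1/1.25)
RVP^1.25 terms: 0.3 * 6.9^1.25 + 0.7 * 2.9^1.25 = 6.00401
RVP_blend = 6.00401^(1/1.25) = 4.195

4.195 psi


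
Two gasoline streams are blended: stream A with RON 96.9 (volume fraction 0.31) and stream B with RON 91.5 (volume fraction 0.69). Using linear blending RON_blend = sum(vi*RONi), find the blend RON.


Linear blending: RON_blend = sum(vi * RONi)
Contribution 1: 0.31 * 96.9 = 30.039
Contribution 2: 0.69 * 91.5 = 63.135
RON_blend = 30.039 + 63.135 = 93.174

93.174


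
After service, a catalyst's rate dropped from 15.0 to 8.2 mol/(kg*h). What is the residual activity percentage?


Activity (%) = (rate_used / rate_fresh) * 100
rate_used = 8.2, rate_fresh = 15.0
= (8.2 / 15.0) * 100
= 0.5467 * 100 = 54.67

54.67 %


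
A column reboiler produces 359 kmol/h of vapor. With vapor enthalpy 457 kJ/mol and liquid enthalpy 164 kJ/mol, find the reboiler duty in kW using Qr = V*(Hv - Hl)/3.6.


Qr = 359 * (457 - 164) / 3.6 = 359 * 293 / 3.6 = 29220

29220 kW


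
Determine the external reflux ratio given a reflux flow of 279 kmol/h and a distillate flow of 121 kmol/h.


Reflux ratio definition: R = L / D (liquid returned / distillate withdrawn)
L = 279 kmol/h, D = 121 kmol/h
R = 279 / 121 = 2.306

2.306


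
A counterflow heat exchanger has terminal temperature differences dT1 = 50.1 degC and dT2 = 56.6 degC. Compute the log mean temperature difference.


LMTD = (dT1 - dT2) / ln(dT1/dT2)
= (50.1 - 56.6) / ln(50.1 / 56.6) = -6.5 / -0.121988 = 53.28

53.28 degC


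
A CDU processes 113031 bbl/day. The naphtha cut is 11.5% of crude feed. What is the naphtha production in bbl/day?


Crude throughput = 113031 bbl/day
Fraction yield = 11.5%
yield = throughput * fraction / 100
yield = 113031 * 11.5 / 100 = 12998.565

12998.565 bbl/day


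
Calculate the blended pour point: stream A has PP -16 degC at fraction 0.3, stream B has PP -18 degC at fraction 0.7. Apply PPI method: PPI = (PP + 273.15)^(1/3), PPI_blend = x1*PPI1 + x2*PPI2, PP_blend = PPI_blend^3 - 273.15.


PPI_1 = (-16 + 273.15)^(1/3) = 6.359098
PPI_2 = (-18 + 273.15)^(1/3) = 6.342569
PPI_blend = 0.3 * 6.359098 + 0.7 * 6.342569 = 6.347528
PP_blend = 6.347528^3 - 273.15 = 255.749 - 273.15 = -17.4

-17.4 degC


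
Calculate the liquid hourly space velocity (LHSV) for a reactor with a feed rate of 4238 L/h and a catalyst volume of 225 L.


LHSV = volumetric feed rate / catalyst volume
= 4238 L/h / 225 L
= 18.84 h^-1

18.84 h^-1


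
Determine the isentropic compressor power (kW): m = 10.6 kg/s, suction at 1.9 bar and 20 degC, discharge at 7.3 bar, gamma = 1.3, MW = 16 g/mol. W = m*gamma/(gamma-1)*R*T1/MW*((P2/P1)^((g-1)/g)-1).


Isentropic work: W = m*(gamma/(gamma-1))*(R*T1/MW)*((P2/P1)^((gamma-1)/gamma) - 1)
T1 = 20 + 273.15 = 293.15 K
Pressure ratio = 7.3 / 1.9 = 3.84211
Exponent = (1.3 - 1)/1.3 = 0.230769
(P2/P1)^exp - 1 = 3.84211^0.230769 - 1 = 0.364271
W = 10.6 * 1.3 / 0.3 * 8.314 * 293.15 / 16 * 0.364271 = 2549

2549 kW


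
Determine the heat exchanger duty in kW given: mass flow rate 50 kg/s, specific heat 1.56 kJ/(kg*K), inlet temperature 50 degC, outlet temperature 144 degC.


Q = m_dot * cp * delta_T
delta_T = 144 - 50 = 94 K
Q = 50 * 1.56 * 94
= 78 * 94
= 7332 kW

7332 kW


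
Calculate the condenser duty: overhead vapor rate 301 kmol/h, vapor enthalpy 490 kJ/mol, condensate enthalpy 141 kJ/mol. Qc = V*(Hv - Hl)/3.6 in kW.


Qc = 301 * (490 - 141) / 3.6 = 301 * 349 / 3.6 = 29180

29180 kW


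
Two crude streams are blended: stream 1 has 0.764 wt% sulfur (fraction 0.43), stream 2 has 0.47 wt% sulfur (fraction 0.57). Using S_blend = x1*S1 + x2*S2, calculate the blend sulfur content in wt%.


Linear sulfur blending: S_blend = x1*S1 + x2*S2
Contribution 1: 0.43 * 0.764 = 0.32852 wt%
Contribution 2: 0.57 * 0.47 = 0.2679 wt%
S_blend = 0.32852 + 0.2679 = 0.59642

0.59642 wt%


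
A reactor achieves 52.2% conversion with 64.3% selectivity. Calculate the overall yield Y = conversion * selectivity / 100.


Overall yield = conversion (%) * selectivity (%) / 100
Conversion = 52.2%, Selectivity = 64.3%
Y = 52.2 * 64.3 / 100
= 33.5646 %

33.5646 %


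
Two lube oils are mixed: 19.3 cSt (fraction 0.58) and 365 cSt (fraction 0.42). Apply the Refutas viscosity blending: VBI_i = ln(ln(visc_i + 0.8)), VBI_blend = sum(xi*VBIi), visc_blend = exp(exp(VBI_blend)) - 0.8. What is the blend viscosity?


Refutas method: VBN_i = 14.534*ln(ln(visc_i + 0.8)) + 10.975, blended linearly by mass fraction; since VBN is linear in VBI_i = ln(ln(visc_i + 0.8)) and the fractions sum to 1, blend VBI directly: visc = exp(exp(VBI_blend)) - 0.8
VBI_1 = ln(ln(19.3 + 0.8)) = 1.09885
VBI_2 = ln(ln(365 + 0.8)) = 1.77531
VBI_blend = 0.58 * 1.09885 + 0.42 * 1.77531 = 1.38296
visc_blend = exp(exp(1.38296)) - 0.8 = 53.08

53.08 cSt


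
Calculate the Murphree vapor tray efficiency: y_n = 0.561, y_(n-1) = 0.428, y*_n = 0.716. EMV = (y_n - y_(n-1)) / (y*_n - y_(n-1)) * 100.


Murphree vapor efficiency: EMV = (y_n - y_(n-1)) / (y*_n - y_(n-1)) * 100
EMV = (0.561 - 0.428) / (0.716 - 0.428) * 100 = 0.133 / 0.288 * 100 = 46.18

46.18 %


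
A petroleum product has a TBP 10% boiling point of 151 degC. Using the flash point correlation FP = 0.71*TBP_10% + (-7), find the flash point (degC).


FP = 0.71 * 151 + (-7) = 100.21

100.21 degC


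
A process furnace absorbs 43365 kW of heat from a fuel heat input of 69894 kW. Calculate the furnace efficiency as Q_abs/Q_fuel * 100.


Furnace efficiency = Q_absorbed / Q_fuel * 100
= 43365 / 69894 * 100 = 62.04

62.04 %


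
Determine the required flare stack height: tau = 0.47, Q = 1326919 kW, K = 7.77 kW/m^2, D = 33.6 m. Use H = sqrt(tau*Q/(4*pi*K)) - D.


tau*Q/(4*pi*K) = 0.47 * 1326919 / (4 * pi * 7.77) = 6387.21
sqrt(6387.21) = 79.92
H = 79.92 - 33.6 = 46.32

46.32 m


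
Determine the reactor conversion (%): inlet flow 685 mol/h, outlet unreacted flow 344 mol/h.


X = (F_in - F_out) / F_in * 100
Moles reacted = 685 - 344 = 341
X = 341 / 685 * 100
= 0.4978 * 100
= 49.78 %

49.78 %


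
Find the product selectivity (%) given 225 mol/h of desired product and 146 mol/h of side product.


Selectivity = desired / (desired + undesired) * 100
Total products = 225 + 146 = 371 mol/h
S = 225 / 371 * 100
= 0.6065 * 100
= 60.65 %

60.65 %


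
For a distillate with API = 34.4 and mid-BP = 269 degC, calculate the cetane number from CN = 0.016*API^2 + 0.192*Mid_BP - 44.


CN = 0.016 * 34.4^2 + 0.192 * 269 - 44
CN = 18.93376 + 51.648 - 44 = 26.58176

26.58176


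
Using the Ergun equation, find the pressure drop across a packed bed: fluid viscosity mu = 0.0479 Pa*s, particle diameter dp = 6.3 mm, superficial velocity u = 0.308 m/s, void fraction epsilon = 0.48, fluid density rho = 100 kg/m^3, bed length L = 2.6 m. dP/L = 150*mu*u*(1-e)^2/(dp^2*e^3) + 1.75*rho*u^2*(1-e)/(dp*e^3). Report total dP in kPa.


dp = 6.3 mm = 0.0063 m
Viscous term = 150*0.0479*0.308*(1-0.48)^2 / (0.0063^2*0.48^3) = 136326
Inertial term = 1.75*100*0.308^2*(1-0.48) / (0.0063*0.48^3) = 12390.2
dP/L = 136326 + 12390.2 = 148716 Pa/m
dP = 148716 * 2.6 / 1000 = 386.7 kPa

386.7 kPa


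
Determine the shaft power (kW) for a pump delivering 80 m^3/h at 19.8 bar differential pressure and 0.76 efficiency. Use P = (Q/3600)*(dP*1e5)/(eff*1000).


Q = 80 / 3600 = 0.0222222 m^3/s
P = 0.0222222 * (19.8 * 1e5) / 0.76 / 1000 = 57.89

57.89 kW


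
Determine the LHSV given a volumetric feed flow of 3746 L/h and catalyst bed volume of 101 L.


LHSV = volumetric feed rate / catalyst volume
= 3746 L/h / 101 L
= 37.09 h^-1

37.09 h^-1


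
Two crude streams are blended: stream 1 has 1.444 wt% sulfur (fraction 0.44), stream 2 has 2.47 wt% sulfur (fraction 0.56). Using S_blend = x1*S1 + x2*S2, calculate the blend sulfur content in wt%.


Linear sulfur blending: S_blend = x1*S1 + x2*S2
Contribution 1: 0.44 * 1.444 = 0.63536 wt%
Contribution 2: 0.56 * 2.47 = 1.3832 wt%
S_blend = 0.63536 + 1.3832 = 2.01856

2.01856 wt%


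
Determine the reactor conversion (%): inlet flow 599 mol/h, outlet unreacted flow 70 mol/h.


X = (F_in - F_out) / F_in * 100
Moles reacted = 599 - 70 = 529
X = 529 / 599 * 100
= 0.8831 * 100
= 88.31 %

88.31 %


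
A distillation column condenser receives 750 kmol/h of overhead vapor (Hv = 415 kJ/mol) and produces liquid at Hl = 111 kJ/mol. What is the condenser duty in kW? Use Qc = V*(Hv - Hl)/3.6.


Qc = 750 * (415 - 111) / 3.6 = 750 * 304 / 3.6 = 63330

63330 kW


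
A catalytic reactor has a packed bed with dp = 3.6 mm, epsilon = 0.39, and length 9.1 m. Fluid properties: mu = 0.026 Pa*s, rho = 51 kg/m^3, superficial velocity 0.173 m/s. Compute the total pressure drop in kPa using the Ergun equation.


dp = 3.6 mm = 0.0036 m
Viscous term = 150*0.026*0.173*(1-0.39)^2 / (0.0036^2*0.39^3) = 326566
Inertial term = 1.75*51*0.173^2*(1-0.39) / (0.0036*0.39^3) = 7630.17
dP/L = 326566 + 7630.17 = 334196 Pa/m
dP = 334196 * 9.1 / 1000 = 3041 kPa

3041 kPa


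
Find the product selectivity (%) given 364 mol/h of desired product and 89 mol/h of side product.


Selectivity = desired / (desired + undesired) * 100
Total products = 364 + 89 = 453 mol/h
S = 364 / 453 * 100
= 0.8035 * 100
= 80.35 %

80.35 %


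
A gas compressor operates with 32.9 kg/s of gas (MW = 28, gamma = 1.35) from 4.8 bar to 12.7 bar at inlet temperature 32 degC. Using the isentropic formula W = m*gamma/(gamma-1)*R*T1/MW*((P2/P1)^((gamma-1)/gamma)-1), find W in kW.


Isentropic work: W = m*(gamma/(gamma-1))*(R*T1/MW)*((P2/P1)^((gamma-1)/gamma) - 1)
T1 = 32 + 273.15 = 305.15 K
Pressure ratio = 12.7 / 4.8 = 2.64583
Exponent = (1.35 - 1)/1.35 = 0.259259
(P2/P1)^exp - 1 = 2.64583^0.259259 - 1 = 0.286924
W = 32.9 * 1.35 / 0.35 * 8.314 * 305.15 / 28 * 0.286924 = 3299

3299 kW


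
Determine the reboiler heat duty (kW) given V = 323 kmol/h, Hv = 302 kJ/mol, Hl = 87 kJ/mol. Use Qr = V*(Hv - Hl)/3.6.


Qr = 323 * (302 - 87) / 3.6 = 323 * 215 / 3.6 = 19290

19290 kW


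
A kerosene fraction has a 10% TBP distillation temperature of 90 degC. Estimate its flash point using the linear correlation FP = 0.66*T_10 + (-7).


FP = 0.66 * 90 + (-7) = 52.4

52.4 degC


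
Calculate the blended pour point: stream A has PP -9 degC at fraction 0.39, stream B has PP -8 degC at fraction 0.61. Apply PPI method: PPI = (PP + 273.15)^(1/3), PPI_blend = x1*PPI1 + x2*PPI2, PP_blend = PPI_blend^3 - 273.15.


PPI_1 = (-9 + 273.15)^(1/3) = 6.416283
PPI_2 = (-8 + 273.15)^(1/3) = 6.42437
PPI_blend = 0.39 * 6.416283 + 0.61 * 6.42437 = 6.421216
PP_blend = 6.421216^3 - 273.15 = 264.7597 - 273.15 = -8.39

-8.39 degC


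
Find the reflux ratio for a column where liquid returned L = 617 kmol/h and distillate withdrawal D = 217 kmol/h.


Reflux ratio definition: R = L / D (liquid returned / distillate withdrawn)
L = 617 kmol/h, D = 217 kmol/h
R = 617 / 217 = 2.843

2.843


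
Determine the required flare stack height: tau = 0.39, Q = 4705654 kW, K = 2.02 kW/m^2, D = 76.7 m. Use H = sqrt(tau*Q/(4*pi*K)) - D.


tau*Q/(4*pi*K) = 0.39 * 4705654 / (4 * pi * 2.02) = 72297.5
sqrt(72297.5) = 268.882
H = 268.882 - 76.7 = 192.2

192.2 m


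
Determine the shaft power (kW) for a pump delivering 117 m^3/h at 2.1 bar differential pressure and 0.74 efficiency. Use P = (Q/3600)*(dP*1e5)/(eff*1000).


Q = 117 / 3600 = 0.0325 m^3/s
P = 0.0325 * (2.1 * 1e5) / 0.74 / 1000 = 9.223

9.223 kW


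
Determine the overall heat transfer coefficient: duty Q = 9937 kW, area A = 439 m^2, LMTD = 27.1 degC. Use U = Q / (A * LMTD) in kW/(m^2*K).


From Q = U*A*LMTD, U = Q / (A * LMTD)
U = 9937 / (439 * 27.1) = 9937 / 11896.9 = 0.8353

0.8353 kW/(m^2*K)


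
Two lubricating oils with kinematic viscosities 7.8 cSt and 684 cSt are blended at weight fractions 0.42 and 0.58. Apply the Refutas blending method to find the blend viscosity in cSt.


Refutas method: VBN_i = 14.534*ln(ln(visc_i + 0.8)) + 10.975, blended linearly by mass fraction; since VBN is linear in VBI_i = ln(ln(visc_i + 0.8)) and the fractions sum to 1, blend VBI directly: visc = exp(exp(VBI_blend)) - 0.8
VBI_1 = ln(ln(7.8 + 0.8)) = 0.766287
VBI_2 = ln(ln(684 + 0.8)) = 1.87627
VBI_blend = 0.42 * 0.766287 + 0.58 * 1.87627 = 1.41008
visc_blend = exp(exp(1.41008)) - 0.8 = 59.32

59.32 cSt


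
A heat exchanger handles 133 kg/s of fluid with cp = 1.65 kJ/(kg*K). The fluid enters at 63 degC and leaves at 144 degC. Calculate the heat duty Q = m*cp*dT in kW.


Q = m_dot * cp * delta_T
delta_T = 144 - 63 = 81 K
Q = 133 * 1.65 * 81
= 219.45 * 81
= 17775.45 kW

17775.45 kW


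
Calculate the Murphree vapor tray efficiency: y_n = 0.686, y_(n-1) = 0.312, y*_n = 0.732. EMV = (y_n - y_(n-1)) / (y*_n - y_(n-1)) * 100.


Murphree vapor efficiency: EMV = (y_n - y_(n-1)) / (y*_n - y_(n-1)) * 100
EMV = (0.686 - 0.312) / (0.732 - 0.312) * 100 = 0.374 / 0.42 * 100 = 89.05

89.05 %


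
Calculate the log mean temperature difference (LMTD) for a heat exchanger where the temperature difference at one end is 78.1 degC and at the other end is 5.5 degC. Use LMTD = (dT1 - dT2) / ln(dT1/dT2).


LMTD = (dT1 - dT2) / ln(dT1/dT2)
= (78.1 - 5.5) / ln(78.1 / 5.5) = 72.6 / 2.65324 = 27.36

27.36 degC


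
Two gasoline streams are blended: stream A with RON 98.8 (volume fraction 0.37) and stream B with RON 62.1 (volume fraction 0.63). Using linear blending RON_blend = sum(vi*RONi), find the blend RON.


Linear blending: RON_blend = sum(vi * RONi)
Contribution 1: 0.37 * 98.8 = 36.556
Contribution 2: 0.63 * 62.1 = 39.123
RON_blend = 36.556 + 39.123 = 75.679

75.679


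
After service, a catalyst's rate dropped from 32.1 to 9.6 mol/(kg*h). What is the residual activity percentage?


Activity (%) = (rate_used / rate_fresh) * 100
rate_used = 9.6, rate_fresh = 32.1
= (9.6 / 32.1) * 100
= 0.2991 * 100 = 29.91

29.91 %


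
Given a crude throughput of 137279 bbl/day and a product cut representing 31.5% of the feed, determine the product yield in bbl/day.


Crude throughput = 137279 bbl/day
Fraction yield = 31.5%
yield = throughput * fraction / 100
yield = 137279 * 31.5 / 100 = 43242.885

43242.885 bbl/day


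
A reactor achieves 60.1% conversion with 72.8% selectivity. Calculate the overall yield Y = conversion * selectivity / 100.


Overall yield = conversion (%) * selectivity (%) / 100
Conversion = 60.1%, Selectivity = 72.8%
Y = 60.1 * 72.8 / 100
= 43.7528 %

43.7528 %


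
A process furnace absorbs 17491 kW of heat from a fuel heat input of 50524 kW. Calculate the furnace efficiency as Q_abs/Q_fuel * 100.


Furnace efficiency = Q_absorbed / Q_fuel * 100
= 17491 / 50524 * 100 = 34.62

34.62 %


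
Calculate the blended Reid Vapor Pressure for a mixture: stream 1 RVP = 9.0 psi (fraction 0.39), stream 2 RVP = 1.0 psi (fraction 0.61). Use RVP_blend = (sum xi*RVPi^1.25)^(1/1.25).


Chevron index: RVP_blend = (sum xi*RVPi^1.25)^(1/1.25)
RVP^1.25 terms: 0.39 * 9.0^1.25 + 0.61 * 1.0^1.25 = 6.6895
RVP_blend = 6.6895^(1/1.25) = 4.574

4.574 psi


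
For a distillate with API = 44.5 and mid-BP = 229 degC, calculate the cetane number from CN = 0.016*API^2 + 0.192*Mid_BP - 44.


CN = 0.016 * 44.5^2 + 0.192 * 229 - 44
CN = 31.684 + 43.968 - 44 = 31.652

31.652


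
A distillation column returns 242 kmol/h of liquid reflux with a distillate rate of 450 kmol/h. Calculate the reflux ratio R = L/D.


Reflux ratio definition: R = L / D (liquid returned / distillate withdrawn)
L = 242 kmol/h, D = 450 kmol/h
R = 242 / 450 = 0.5378

0.5378


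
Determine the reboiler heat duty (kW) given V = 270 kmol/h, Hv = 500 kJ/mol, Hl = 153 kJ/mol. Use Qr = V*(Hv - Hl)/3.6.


Qr = 270 * (500 - 153) / 3.6 = 270 * 347 / 3.6 = 26020

26020 kW


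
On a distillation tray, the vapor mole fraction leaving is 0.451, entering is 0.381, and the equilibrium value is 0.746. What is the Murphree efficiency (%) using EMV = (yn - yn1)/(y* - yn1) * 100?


Murphree vapor efficiency: EMV = (y_n - y_(n-1)) / (y*_n - y_(n-1)) * 100
EMV = (0.451 - 0.381) / (0.746 - 0.381) * 100 = 0.07 / 0.365 * 100 = 19.18

19.18 %
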